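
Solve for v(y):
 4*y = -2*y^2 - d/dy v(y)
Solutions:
 v(y) = C1 - 2*y^3/3 - 2*y^2


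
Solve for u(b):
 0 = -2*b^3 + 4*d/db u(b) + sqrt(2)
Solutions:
 u(b) = C1 + b^4/8 - sqrt(2)*b/4


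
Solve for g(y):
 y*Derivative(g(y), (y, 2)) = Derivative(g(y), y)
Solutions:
 g(y) = C1 + C2*y^2


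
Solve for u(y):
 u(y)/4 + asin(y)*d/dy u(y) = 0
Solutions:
 u(y) = C1*exp(-Integral(1/asin(y), y)/4)


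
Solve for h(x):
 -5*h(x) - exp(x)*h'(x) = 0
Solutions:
 h(x) = C1*exp(5*exp(-x))


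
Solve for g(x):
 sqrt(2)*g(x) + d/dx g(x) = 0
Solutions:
 g(x) = C1*exp(-sqrt(2)*x)


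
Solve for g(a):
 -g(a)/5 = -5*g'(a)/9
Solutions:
 g(a) = C1*exp(9*a/25)


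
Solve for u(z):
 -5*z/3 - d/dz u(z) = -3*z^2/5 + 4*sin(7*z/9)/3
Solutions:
 u(z) = C1 + z^3/5 - 5*z^2/6 + 12*cos(7*z/9)/7


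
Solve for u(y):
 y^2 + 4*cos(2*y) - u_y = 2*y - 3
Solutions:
 u(y) = C1 + y^3/3 - y^2 + 3*y + 2*sin(2*y)


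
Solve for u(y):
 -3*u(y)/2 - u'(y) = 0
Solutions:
 u(y) = C1*exp(-3*y/2)


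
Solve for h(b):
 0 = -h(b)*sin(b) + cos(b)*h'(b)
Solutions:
 h(b) = C1/cos(b)


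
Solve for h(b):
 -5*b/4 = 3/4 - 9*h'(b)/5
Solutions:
 h(b) = C1 + 25*b^2/72 + 5*b/12


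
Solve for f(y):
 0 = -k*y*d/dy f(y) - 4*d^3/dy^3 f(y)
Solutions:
 f(y) = C1 + Integral(C2*airyai(2^(1/3)*y*(-k)^(1/3)/2) + C3*airybi(2^(1/3)*y*(-k)^(1/3)/2), y)


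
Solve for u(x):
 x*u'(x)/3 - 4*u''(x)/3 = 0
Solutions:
 u(x) = C1 + C2*erfi(sqrt(2)*x/4)


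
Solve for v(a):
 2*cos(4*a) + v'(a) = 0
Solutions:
 v(a) = C1 - sin(4*a)/2


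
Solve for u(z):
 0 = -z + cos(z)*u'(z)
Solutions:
 u(z) = C1 + Integral(z/cos(z), z)


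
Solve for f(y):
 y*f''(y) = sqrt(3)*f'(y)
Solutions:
 f(y) = C1 + C2*y^(1 + sqrt(3))


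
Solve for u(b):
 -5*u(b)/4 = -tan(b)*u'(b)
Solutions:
 u(b) = C1*sin(b)^(5/4)


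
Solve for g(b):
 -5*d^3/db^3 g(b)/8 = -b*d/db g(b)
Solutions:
 g(b) = C1 + Integral(C2*airyai(2*5^(2/3)*b/5) + C3*airybi(2*5^(2/3)*b/5), b)


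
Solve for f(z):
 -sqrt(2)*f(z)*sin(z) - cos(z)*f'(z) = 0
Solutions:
 f(z) = C1*cos(z)^(sqrt(2))


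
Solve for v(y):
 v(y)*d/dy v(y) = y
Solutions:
 v(y) = -sqrt(C1 + y^2)
 v(y) = sqrt(C1 + y^2)


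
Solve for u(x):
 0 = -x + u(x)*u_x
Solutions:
 u(x) = -sqrt(C1 + x^2)
 u(x) = sqrt(C1 + x^2)


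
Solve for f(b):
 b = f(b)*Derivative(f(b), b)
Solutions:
 f(b) = -sqrt(C1 + b^2)
 f(b) = sqrt(C1 + b^2)


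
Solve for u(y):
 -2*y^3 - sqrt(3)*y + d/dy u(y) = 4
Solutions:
 u(y) = C1 + y^4/2 + sqrt(3)*y^2/2 + 4*y


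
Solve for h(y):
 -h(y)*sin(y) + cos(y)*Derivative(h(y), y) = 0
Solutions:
 h(y) = C1/cos(y)


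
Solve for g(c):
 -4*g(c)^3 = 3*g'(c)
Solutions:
 g(c) = -sqrt(6)*sqrt(-1/(C1 - 4*c))/2
 g(c) = sqrt(6)*sqrt(-1/(C1 - 4*c))/2


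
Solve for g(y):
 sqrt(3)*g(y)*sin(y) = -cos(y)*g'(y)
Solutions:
 g(y) = C1*cos(y)^(sqrt(3))


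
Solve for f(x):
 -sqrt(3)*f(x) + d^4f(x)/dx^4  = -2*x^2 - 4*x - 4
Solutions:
 f(x) = C1*exp(-3^(1/8)*x) + C2*exp(3^(1/8)*x) + C3*sin(3^(1/8)*x) + C4*cos(3^(1/8)*x) + 2*sqrt(3)*x^2/3 + 4*sqrt(3)*x/3 + 4*sqrt(3)/3


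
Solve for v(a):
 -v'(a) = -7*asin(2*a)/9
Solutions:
 v(a) = C1 + 7*a*asin(2*a)/9 + 7*sqrt(1 - 4*a^2)/18


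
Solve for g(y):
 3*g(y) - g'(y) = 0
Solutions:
 g(y) = C1*exp(3*y)


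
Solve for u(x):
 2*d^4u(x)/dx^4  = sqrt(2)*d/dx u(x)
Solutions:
 u(x) = C1 + C4*exp(2^(5/6)*x/2) + (C2*sin(2^(5/6)*sqrt(3)*x/4) + C3*cos(2^(5/6)*sqrt(3)*x/4))*exp(-2^(5/6)*x/4)


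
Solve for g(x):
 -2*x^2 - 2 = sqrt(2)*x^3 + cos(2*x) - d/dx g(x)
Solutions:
 g(x) = C1 + sqrt(2)*x^4/4 + 2*x^3/3 + 2*x + sin(2*x)/2


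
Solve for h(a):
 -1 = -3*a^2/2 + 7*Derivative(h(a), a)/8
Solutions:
 h(a) = C1 + 4*a^3/7 - 8*a/7


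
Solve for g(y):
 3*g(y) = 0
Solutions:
 g(y) = 0


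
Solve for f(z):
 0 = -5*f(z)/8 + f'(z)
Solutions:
 f(z) = C1*exp(5*z/8)


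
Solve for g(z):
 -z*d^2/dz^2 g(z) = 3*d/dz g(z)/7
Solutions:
 g(z) = C1 + C2*z^(4/7)


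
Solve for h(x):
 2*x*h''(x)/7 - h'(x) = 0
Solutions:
 h(x) = C1 + C2*x^(9/2)


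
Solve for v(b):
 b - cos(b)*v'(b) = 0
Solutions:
 v(b) = C1 + Integral(b/cos(b), b)


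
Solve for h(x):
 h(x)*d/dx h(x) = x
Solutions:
 h(x) = -sqrt(C1 + x^2)
 h(x) = sqrt(C1 + x^2)


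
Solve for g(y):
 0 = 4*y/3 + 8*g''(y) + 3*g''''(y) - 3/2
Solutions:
 g(y) = C1 + C2*y + C3*sin(2*sqrt(6)*y/3) + C4*cos(2*sqrt(6)*y/3) - y^3/36 + 3*y^2/32


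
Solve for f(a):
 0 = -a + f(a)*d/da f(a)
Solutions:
 f(a) = -sqrt(C1 + a^2)
 f(a) = sqrt(C1 + a^2)


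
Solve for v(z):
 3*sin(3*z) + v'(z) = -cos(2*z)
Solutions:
 v(z) = C1 - sin(2*z)/2 + cos(3*z)


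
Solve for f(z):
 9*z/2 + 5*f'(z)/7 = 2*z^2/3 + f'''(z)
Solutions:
 f(z) = C1 + C2*exp(-sqrt(35)*z/7) + C3*exp(sqrt(35)*z/7) + 14*z^3/45 - 63*z^2/20 + 196*z/75


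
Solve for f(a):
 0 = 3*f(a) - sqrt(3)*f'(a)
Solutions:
 f(a) = C1*exp(sqrt(3)*a)


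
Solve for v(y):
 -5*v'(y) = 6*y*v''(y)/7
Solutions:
 v(y) = C1 + C2/y^(29/6)


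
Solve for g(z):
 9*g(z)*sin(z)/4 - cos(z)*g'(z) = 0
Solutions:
 g(z) = C1/cos(z)^(9/4)


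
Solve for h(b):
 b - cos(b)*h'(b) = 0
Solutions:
 h(b) = C1 + Integral(b/cos(b), b)


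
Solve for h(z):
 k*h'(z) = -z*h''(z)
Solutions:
 h(z) = C1 + z^(1 - re(k))*(C2*sin(log(z)*Abs(im(k))) + C3*cos(log(z)*im(k)))


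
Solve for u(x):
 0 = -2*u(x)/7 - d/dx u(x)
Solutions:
 u(x) = C1*exp(-2*x/7)


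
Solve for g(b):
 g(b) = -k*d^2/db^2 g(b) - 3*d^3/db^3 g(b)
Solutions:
 g(b) = C1*exp(-b*(2*2^(1/3)*k^2/(2*k^3 + sqrt(-4*k^6 + (2*k^3 + 243)^2) + 243)^(1/3) + 2*k + 2^(2/3)*(2*k^3 + sqrt(-4*k^6 + (2*k^3 + 243)^2) + 243)^(1/3))/18) + C2*exp(b*(-8*2^(1/3)*k^2/((-1 + sqrt(3)*I)*(2*k^3 + sqrt(-4*k^6 + (2*k^3 + 243)^2) + 243)^(1/3)) - 4*k + 2^(2/3)*(2*k^3 + sqrt(-4*k^6 + (2*k^3 + 243)^2) + 243)^(1/3) - 2^(2/3)*sqrt(3)*I*(2*k^3 + sqrt(-4*k^6 + (2*k^3 + 243)^2) + 243)^(1/3))/36) + C3*exp(b*(8*2^(1/3)*k^2/((1 + sqrt(3)*I)*(2*k^3 + sqrt(-4*k^6 + (2*k^3 + 243)^2) + 243)^(1/3)) - 4*k + 2^(2/3)*(2*k^3 + sqrt(-4*k^6 + (2*k^3 + 243)^2) + 243)^(1/3) + 2^(2/3)*sqrt(3)*I*(2*k^3 + sqrt(-4*k^6 + (2*k^3 + 243)^2) + 243)^(1/3))/36)


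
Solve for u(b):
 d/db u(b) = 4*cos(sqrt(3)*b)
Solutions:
 u(b) = C1 + 4*sqrt(3)*sin(sqrt(3)*b)/3


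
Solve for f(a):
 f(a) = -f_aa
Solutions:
 f(a) = C1*sin(a) + C2*cos(a)


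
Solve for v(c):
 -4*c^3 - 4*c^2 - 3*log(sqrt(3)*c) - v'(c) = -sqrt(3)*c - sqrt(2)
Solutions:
 v(c) = C1 - c^4 - 4*c^3/3 + sqrt(3)*c^2/2 - 3*c*log(c) - 3*c*log(3)/2 + sqrt(2)*c + 3*c


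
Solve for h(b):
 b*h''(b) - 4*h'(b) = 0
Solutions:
 h(b) = C1 + C2*b^5


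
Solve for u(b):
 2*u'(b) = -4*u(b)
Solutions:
 u(b) = C1*exp(-2*b)


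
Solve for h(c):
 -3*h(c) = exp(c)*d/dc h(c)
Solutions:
 h(c) = C1*exp(3*exp(-c))


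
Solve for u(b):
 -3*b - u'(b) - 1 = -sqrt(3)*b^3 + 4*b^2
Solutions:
 u(b) = C1 + sqrt(3)*b^4/4 - 4*b^3/3 - 3*b^2/2 - b


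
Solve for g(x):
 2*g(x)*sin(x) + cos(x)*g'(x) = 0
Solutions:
 g(x) = C1*cos(x)^2


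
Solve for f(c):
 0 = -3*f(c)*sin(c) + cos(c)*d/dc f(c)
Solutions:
 f(c) = C1/cos(c)^3


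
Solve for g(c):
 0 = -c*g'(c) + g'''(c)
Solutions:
 g(c) = C1 + Integral(C2*airyai(c) + C3*airybi(c), c)


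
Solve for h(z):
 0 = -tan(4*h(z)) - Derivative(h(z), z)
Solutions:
 h(z) = -asin(C1*exp(-4*z))/4 + pi/4
 h(z) = asin(C1*exp(-4*z))/4


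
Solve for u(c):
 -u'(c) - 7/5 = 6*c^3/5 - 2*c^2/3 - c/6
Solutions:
 u(c) = C1 - 3*c^4/10 + 2*c^3/9 + c^2/12 - 7*c/5


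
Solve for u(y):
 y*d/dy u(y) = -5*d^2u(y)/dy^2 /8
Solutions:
 u(y) = C1 + C2*erf(2*sqrt(5)*y/5)


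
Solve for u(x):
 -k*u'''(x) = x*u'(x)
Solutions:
 u(x) = C1 + Integral(C2*airyai(x*(-1/k)^(1/3)) + C3*airybi(x*(-1/k)^(1/3)), x)


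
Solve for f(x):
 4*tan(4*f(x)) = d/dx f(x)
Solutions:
 f(x) = -asin(C1*exp(16*x))/4 + pi/4
 f(x) = asin(C1*exp(16*x))/4


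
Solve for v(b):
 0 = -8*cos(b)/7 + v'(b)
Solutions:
 v(b) = C1 + 8*sin(b)/7


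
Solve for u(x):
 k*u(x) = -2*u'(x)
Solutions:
 u(x) = C1*exp(-k*x/2)


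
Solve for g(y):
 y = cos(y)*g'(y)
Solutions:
 g(y) = C1 + Integral(y/cos(y), y)


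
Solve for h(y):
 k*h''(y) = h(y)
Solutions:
 h(y) = C1*exp(-y*sqrt(1/k)) + C2*exp(y*sqrt(1/k))


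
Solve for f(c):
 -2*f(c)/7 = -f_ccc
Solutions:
 f(c) = C3*exp(2^(1/3)*7^(2/3)*c/7) + (C1*sin(2^(1/3)*sqrt(3)*7^(2/3)*c/14) + C2*cos(2^(1/3)*sqrt(3)*7^(2/3)*c/14))*exp(-2^(1/3)*7^(2/3)*c/14)


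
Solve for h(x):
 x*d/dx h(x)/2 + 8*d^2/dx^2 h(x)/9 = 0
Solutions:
 h(x) = C1 + C2*erf(3*sqrt(2)*x/8)


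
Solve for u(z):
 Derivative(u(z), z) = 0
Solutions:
 u(z) = C1


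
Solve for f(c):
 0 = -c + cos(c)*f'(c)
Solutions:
 f(c) = C1 + Integral(c/cos(c), c)


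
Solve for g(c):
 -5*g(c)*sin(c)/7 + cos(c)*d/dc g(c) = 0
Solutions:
 g(c) = C1/cos(c)^(5/7)


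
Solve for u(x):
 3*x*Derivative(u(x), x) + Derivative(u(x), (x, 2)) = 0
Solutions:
 u(x) = C1 + C2*erf(sqrt(6)*x/2)


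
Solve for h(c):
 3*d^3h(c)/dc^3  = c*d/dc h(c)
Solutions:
 h(c) = C1 + Integral(C2*airyai(3^(2/3)*c/3) + C3*airybi(3^(2/3)*c/3), c)


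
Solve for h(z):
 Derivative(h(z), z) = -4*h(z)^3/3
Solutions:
 h(z) = -sqrt(6)*sqrt(-1/(C1 - 4*z))/2
 h(z) = sqrt(6)*sqrt(-1/(C1 - 4*z))/2


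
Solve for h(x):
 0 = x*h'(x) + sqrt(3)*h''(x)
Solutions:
 h(x) = C1 + C2*erf(sqrt(2)*3^(3/4)*x/6)


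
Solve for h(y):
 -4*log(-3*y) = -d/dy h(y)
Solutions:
 h(y) = C1 + 4*y*log(-y) + 4*y*(-1 + log(3))


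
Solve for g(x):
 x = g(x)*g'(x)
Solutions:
 g(x) = -sqrt(C1 + x^2)
 g(x) = sqrt(C1 + x^2)


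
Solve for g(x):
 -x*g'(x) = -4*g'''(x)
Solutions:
 g(x) = C1 + Integral(C2*airyai(2^(1/3)*x/2) + C3*airybi(2^(1/3)*x/2), x)


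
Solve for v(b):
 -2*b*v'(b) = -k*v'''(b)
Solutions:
 v(b) = C1 + Integral(C2*airyai(2^(1/3)*b*(1/k)^(1/3)) + C3*airybi(2^(1/3)*b*(1/k)^(1/3)), b)


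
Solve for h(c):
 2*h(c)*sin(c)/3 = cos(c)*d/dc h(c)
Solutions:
 h(c) = C1/cos(c)^(2/3)


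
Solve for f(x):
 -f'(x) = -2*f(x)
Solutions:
 f(x) = C1*exp(2*x)


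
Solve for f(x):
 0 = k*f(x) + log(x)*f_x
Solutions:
 f(x) = C1*exp(-k*li(x))


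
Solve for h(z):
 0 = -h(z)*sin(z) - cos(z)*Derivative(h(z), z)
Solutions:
 h(z) = C1*cos(z)


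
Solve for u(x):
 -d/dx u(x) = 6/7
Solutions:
 u(x) = C1 - 6*x/7


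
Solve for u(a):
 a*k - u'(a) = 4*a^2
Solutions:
 u(a) = C1 - 4*a^3/3 + a^2*k/2


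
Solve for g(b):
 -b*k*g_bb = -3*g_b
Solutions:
 g(b) = C1 + b^(((re(k) + 3)*re(k) + im(k)^2)/(re(k)^2 + im(k)^2))*(C2*sin(3*log(b)*Abs(im(k))/(re(k)^2 + im(k)^2)) + C3*cos(3*log(b)*im(k)/(re(k)^2 + im(k)^2)))


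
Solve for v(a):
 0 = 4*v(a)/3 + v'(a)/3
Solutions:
 v(a) = C1*exp(-4*a)


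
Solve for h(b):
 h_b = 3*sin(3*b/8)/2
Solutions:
 h(b) = C1 - 4*cos(3*b/8)


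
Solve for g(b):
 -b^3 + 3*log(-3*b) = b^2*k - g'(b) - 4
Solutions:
 g(b) = C1 + b^4/4 + b^3*k/3 - 3*b*log(-b) + b*(-3*log(3) - 1)


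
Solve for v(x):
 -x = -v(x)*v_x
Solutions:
 v(x) = -sqrt(C1 + x^2)
 v(x) = sqrt(C1 + x^2)


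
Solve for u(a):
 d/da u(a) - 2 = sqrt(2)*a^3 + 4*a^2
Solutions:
 u(a) = C1 + sqrt(2)*a^4/4 + 4*a^3/3 + 2*a


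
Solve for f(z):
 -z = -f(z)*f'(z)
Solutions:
 f(z) = -sqrt(C1 + z^2)
 f(z) = sqrt(C1 + z^2)


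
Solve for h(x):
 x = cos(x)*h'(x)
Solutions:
 h(x) = C1 + Integral(x/cos(x), x)


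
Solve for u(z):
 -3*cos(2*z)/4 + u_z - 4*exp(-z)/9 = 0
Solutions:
 u(z) = C1 + 3*sin(2*z)/8 - 4*exp(-z)/9


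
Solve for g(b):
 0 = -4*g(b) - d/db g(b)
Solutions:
 g(b) = C1*exp(-4*b)


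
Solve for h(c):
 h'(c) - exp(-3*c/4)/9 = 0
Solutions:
 h(c) = C1 - 4*exp(-3*c/4)/27


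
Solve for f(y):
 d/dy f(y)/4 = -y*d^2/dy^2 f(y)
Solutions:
 f(y) = C1 + C2*y^(3/4)


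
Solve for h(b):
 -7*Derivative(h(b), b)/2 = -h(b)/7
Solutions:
 h(b) = C1*exp(2*b/49)


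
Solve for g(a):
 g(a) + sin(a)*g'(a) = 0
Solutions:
 g(a) = C1*sqrt(cos(a) + 1)/sqrt(cos(a) - 1)


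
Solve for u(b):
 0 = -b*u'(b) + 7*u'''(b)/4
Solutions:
 u(b) = C1 + Integral(C2*airyai(14^(2/3)*b/7) + C3*airybi(14^(2/3)*b/7), b)


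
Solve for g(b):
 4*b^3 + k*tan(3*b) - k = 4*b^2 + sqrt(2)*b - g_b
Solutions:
 g(b) = C1 - b^4 + 4*b^3/3 + sqrt(2)*b^2/2 + b*k + k*log(cos(3*b))/3


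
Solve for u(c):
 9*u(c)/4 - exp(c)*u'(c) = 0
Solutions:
 u(c) = C1*exp(-9*exp(-c)/4)


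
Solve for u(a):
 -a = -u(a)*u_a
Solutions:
 u(a) = -sqrt(C1 + a^2)
 u(a) = sqrt(C1 + a^2)


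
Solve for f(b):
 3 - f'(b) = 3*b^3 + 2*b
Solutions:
 f(b) = C1 - 3*b^4/4 - b^2 + 3*b


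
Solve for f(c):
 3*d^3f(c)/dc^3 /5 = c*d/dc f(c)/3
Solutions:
 f(c) = C1 + Integral(C2*airyai(15^(1/3)*c/3) + C3*airybi(15^(1/3)*c/3), c)


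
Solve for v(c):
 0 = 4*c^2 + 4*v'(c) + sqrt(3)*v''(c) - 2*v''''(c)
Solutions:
 v(c) = C1 + C2*exp(-c*(sqrt(3)/(sqrt(1 - sqrt(3)/72) + 1)^(1/3) + 6*(sqrt(1 - sqrt(3)/72) + 1)^(1/3))/12)*sin(c*(-2*sqrt(3)*(sqrt(1 - sqrt(3)/72) + 1)^(1/3) + (sqrt(1 - sqrt(3)/72) + 1)^(-1/3))/4) + C3*exp(-c*(sqrt(3)/(sqrt(1 - sqrt(3)/72) + 1)^(1/3) + 6*(sqrt(1 - sqrt(3)/72) + 1)^(1/3))/12)*cos(c*(-2*sqrt(3)*(sqrt(1 - sqrt(3)/72) + 1)^(1/3) + (sqrt(1 - sqrt(3)/72) + 1)^(-1/3))/4) + C4*exp(c*(sqrt(3)/(6*(sqrt(1 - sqrt(3)/72) + 1)^(1/3)) + (sqrt(1 - sqrt(3)/72) + 1)^(1/3))) - c^3/3 + sqrt(3)*c^2/4 - 3*c/8


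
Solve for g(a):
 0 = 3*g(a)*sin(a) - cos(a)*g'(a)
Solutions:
 g(a) = C1/cos(a)^3


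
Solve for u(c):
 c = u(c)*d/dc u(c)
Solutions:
 u(c) = -sqrt(C1 + c^2)
 u(c) = sqrt(C1 + c^2)


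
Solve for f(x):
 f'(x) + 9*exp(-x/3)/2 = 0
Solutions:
 f(x) = C1 + 27*exp(-x/3)/2


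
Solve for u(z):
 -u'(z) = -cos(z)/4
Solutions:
 u(z) = C1 + sin(z)/4


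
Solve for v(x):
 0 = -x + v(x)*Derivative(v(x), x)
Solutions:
 v(x) = -sqrt(C1 + x^2)
 v(x) = sqrt(C1 + x^2)


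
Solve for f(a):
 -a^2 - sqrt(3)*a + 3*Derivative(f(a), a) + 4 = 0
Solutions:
 f(a) = C1 + a^3/9 + sqrt(3)*a^2/6 - 4*a/3


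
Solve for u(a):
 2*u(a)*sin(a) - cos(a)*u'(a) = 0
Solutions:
 u(a) = C1/cos(a)^2


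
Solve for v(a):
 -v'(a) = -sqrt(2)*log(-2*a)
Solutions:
 v(a) = C1 + sqrt(2)*a*log(-a) + sqrt(2)*a*(-1 + log(2))


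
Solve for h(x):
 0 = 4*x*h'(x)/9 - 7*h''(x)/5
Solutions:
 h(x) = C1 + C2*erfi(sqrt(70)*x/21)


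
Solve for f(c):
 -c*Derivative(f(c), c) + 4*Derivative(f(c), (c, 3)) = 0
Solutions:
 f(c) = C1 + Integral(C2*airyai(2^(1/3)*c/2) + C3*airybi(2^(1/3)*c/2), c)


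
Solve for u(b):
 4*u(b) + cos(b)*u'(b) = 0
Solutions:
 u(b) = C1*(sin(b)^2 - 2*sin(b) + 1)/(sin(b)^2 + 2*sin(b) + 1)


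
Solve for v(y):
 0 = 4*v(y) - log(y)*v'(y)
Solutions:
 v(y) = C1*exp(4*li(y))


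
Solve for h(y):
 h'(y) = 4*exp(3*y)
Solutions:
 h(y) = C1 + 4*exp(3*y)/3


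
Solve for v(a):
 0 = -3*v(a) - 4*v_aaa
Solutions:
 v(a) = C3*exp(-6^(1/3)*a/2) + (C1*sin(2^(1/3)*3^(5/6)*a/4) + C2*cos(2^(1/3)*3^(5/6)*a/4))*exp(6^(1/3)*a/4)


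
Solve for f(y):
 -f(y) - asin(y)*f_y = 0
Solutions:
 f(y) = C1*exp(-Integral(1/asin(y), y))


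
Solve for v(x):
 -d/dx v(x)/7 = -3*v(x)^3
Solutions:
 v(x) = -sqrt(2)*sqrt(-1/(C1 + 21*x))/2
 v(x) = sqrt(2)*sqrt(-1/(C1 + 21*x))/2


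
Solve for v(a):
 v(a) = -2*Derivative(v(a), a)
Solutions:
 v(a) = C1*exp(-a/2)


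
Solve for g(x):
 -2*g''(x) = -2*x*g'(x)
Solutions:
 g(x) = C1 + C2*erfi(sqrt(2)*x/2)


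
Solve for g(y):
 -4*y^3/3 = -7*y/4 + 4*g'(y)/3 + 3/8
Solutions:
 g(y) = C1 - y^4/4 + 21*y^2/32 - 9*y/32


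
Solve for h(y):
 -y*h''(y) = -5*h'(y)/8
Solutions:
 h(y) = C1 + C2*y^(13/8)


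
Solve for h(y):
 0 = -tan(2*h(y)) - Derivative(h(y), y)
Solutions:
 h(y) = -asin(C1*exp(-2*y))/2 + pi/2
 h(y) = asin(C1*exp(-2*y))/2


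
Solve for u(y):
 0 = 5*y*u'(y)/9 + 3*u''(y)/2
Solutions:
 u(y) = C1 + C2*erf(sqrt(15)*y/9)


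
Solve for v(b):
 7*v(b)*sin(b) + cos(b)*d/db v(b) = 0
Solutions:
 v(b) = C1*cos(b)^7


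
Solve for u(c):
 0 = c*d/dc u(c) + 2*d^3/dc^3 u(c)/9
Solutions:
 u(c) = C1 + Integral(C2*airyai(-6^(2/3)*c/2) + C3*airybi(-6^(2/3)*c/2), c)


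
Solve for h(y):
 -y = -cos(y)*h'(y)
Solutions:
 h(y) = C1 + Integral(y/cos(y), y)


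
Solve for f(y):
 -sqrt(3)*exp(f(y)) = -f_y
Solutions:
 f(y) = log(-1/(C1 + sqrt(3)*y))


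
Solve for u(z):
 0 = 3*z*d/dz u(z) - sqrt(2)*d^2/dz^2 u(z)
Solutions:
 u(z) = C1 + C2*erfi(2^(1/4)*sqrt(3)*z/2)


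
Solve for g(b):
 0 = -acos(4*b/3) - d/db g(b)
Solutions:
 g(b) = C1 - b*acos(4*b/3) + sqrt(9 - 16*b^2)/4


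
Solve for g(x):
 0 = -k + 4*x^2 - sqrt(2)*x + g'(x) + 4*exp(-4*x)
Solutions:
 g(x) = C1 + k*x - 4*x^3/3 + sqrt(2)*x^2/2 + exp(-4*x)


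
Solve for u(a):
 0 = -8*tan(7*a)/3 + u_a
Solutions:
 u(a) = C1 - 8*log(cos(7*a))/21


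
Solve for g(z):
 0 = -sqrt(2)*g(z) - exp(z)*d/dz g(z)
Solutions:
 g(z) = C1*exp(sqrt(2)*exp(-z))


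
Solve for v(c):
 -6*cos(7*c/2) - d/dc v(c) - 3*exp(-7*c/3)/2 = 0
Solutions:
 v(c) = C1 - 12*sin(7*c/2)/7 + 9*exp(-7*c/3)/14


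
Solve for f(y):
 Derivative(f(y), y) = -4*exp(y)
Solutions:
 f(y) = C1 - 4*exp(y)


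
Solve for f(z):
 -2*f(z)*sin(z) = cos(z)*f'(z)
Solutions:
 f(z) = C1*cos(z)^2


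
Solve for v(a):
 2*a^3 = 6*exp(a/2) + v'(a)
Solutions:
 v(a) = C1 + a^4/2 - 12*exp(a/2)


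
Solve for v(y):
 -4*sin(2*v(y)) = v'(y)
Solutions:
 v(y) = pi - acos((-C1 - exp(16*y))/(C1 - exp(16*y)))/2
 v(y) = acos((-C1 - exp(16*y))/(C1 - exp(16*y)))/2


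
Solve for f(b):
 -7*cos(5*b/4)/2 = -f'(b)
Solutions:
 f(b) = C1 + 14*sin(5*b/4)/5


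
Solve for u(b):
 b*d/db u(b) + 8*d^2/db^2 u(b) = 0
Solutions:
 u(b) = C1 + C2*erf(b/4)


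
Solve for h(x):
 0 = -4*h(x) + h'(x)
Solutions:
 h(x) = C1*exp(4*x)


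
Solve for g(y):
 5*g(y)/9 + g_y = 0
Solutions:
 g(y) = C1*exp(-5*y/9)


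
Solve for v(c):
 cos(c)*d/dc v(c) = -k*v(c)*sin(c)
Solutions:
 v(c) = C1*exp(k*log(cos(c)))


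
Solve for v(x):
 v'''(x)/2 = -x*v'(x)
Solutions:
 v(x) = C1 + Integral(C2*airyai(-2^(1/3)*x) + C3*airybi(-2^(1/3)*x), x)


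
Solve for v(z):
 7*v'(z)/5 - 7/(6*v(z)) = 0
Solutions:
 v(z) = -sqrt(C1 + 15*z)/3
 v(z) = sqrt(C1 + 15*z)/3


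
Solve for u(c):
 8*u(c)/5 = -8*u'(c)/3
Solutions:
 u(c) = C1*exp(-3*c/5)


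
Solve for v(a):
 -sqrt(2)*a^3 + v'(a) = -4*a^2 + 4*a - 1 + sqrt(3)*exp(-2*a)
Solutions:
 v(a) = C1 + sqrt(2)*a^4/4 - 4*a^3/3 + 2*a^2 - a - sqrt(3)*exp(-2*a)/2


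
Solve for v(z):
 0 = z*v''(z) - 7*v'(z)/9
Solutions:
 v(z) = C1 + C2*z^(16/9)


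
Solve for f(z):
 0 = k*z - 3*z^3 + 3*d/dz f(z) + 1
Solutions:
 f(z) = C1 - k*z^2/6 + z^4/4 - z/3


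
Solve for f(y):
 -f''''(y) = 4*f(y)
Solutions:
 f(y) = (C1*sin(y) + C2*cos(y))*exp(-y) + (C3*sin(y) + C4*cos(y))*exp(y)


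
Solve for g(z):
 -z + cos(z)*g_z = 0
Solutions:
 g(z) = C1 + Integral(z/cos(z), z)


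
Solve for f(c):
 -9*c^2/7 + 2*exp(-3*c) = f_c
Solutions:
 f(c) = C1 - 3*c^3/7 - 2*exp(-3*c)/3


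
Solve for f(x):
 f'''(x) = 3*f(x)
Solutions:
 f(x) = C3*exp(3^(1/3)*x) + (C1*sin(3^(5/6)*x/2) + C2*cos(3^(5/6)*x/2))*exp(-3^(1/3)*x/2)


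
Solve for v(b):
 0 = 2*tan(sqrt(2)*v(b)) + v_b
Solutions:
 v(b) = sqrt(2)*(pi - asin(C1*exp(-2*sqrt(2)*b)))/2
 v(b) = sqrt(2)*asin(C1*exp(-2*sqrt(2)*b))/2


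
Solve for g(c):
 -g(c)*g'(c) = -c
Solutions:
 g(c) = -sqrt(C1 + c^2)
 g(c) = sqrt(C1 + c^2)


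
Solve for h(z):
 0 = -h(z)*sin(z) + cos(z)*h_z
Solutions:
 h(z) = C1/cos(z)


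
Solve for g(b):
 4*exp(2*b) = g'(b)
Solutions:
 g(b) = C1 + 2*exp(2*b)


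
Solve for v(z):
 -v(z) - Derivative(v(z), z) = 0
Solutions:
 v(z) = C1*exp(-z)


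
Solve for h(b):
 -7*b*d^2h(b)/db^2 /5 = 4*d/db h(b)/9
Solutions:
 h(b) = C1 + C2*b^(43/63)


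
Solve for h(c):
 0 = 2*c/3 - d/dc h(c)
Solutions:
 h(c) = C1 + c^2/3


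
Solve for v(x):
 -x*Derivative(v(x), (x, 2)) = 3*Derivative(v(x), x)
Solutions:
 v(x) = C1 + C2/x^2


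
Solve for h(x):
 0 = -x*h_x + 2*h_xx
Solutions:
 h(x) = C1 + C2*erfi(x/2)


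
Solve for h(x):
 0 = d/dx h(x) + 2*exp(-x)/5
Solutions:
 h(x) = C1 + 2*exp(-x)/5


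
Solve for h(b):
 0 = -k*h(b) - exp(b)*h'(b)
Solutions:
 h(b) = C1*exp(k*exp(-b))


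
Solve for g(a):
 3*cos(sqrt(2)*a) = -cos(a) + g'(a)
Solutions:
 g(a) = C1 + sin(a) + 3*sqrt(2)*sin(sqrt(2)*a)/2


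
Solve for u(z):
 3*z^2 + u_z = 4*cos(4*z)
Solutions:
 u(z) = C1 - z^3 + sin(4*z)


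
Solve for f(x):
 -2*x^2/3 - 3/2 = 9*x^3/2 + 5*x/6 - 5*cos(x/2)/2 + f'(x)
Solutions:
 f(x) = C1 - 9*x^4/8 - 2*x^3/9 - 5*x^2/12 - 3*x/2 + 5*sin(x/2)


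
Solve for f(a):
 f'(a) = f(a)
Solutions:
 f(a) = C1*exp(a)


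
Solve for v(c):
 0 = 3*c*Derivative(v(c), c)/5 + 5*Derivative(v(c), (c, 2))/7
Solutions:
 v(c) = C1 + C2*erf(sqrt(42)*c/10)


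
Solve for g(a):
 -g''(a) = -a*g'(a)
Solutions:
 g(a) = C1 + C2*erfi(sqrt(2)*a/2)


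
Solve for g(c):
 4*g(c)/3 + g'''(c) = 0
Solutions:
 g(c) = C3*exp(-6^(2/3)*c/3) + (C1*sin(2^(2/3)*3^(1/6)*c/2) + C2*cos(2^(2/3)*3^(1/6)*c/2))*exp(6^(2/3)*c/6)


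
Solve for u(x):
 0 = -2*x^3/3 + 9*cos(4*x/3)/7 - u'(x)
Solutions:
 u(x) = C1 - x^4/6 + 27*sin(4*x/3)/28


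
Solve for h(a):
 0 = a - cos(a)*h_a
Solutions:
 h(a) = C1 + Integral(a/cos(a), a)


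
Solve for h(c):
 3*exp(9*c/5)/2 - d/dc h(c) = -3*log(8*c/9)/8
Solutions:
 h(c) = C1 + 3*c*log(c)/8 + 3*c*(-2*log(3) - 1 + 3*log(2))/8 + 5*exp(9*c/5)/6


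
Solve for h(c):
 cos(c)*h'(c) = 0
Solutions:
 h(c) = C1


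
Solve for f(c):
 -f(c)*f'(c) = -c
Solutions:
 f(c) = -sqrt(C1 + c^2)
 f(c) = sqrt(C1 + c^2)


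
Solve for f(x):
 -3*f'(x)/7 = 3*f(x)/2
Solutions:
 f(x) = C1*exp(-7*x/2)


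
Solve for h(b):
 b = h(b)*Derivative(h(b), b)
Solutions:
 h(b) = -sqrt(C1 + b^2)
 h(b) = sqrt(C1 + b^2)


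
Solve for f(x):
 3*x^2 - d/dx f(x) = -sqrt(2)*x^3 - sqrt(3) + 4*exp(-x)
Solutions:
 f(x) = C1 + sqrt(2)*x^4/4 + x^3 + sqrt(3)*x + 4*exp(-x)


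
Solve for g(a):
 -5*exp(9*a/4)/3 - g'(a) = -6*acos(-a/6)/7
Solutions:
 g(a) = C1 + 6*a*acos(-a/6)/7 + 6*sqrt(36 - a^2)/7 - 20*exp(9*a/4)/27


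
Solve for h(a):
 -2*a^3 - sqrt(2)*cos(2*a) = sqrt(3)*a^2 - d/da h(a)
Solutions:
 h(a) = C1 + a^4/2 + sqrt(3)*a^3/3 + sqrt(2)*sin(2*a)/2


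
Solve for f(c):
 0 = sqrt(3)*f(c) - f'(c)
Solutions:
 f(c) = C1*exp(sqrt(3)*c)


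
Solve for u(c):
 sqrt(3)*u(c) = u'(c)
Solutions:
 u(c) = C1*exp(sqrt(3)*c)


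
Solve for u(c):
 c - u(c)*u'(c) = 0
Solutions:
 u(c) = -sqrt(C1 + c^2)
 u(c) = sqrt(C1 + c^2)


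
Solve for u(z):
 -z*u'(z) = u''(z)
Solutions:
 u(z) = C1 + C2*erf(sqrt(2)*z/2)


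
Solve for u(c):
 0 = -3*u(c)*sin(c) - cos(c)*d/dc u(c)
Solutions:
 u(c) = C1*cos(c)^3


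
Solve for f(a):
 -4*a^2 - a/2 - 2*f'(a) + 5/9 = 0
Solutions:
 f(a) = C1 - 2*a^3/3 - a^2/8 + 5*a/18


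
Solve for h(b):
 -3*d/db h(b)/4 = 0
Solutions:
 h(b) = C1


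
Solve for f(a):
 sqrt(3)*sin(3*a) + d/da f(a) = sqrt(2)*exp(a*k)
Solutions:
 f(a) = C1 + sqrt(3)*cos(3*a)/3 + sqrt(2)*exp(a*k)/k


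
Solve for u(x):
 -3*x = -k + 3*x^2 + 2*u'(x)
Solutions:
 u(x) = C1 + k*x/2 - x^3/2 - 3*x^2/4


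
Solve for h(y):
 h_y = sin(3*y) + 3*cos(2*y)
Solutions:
 h(y) = C1 + 3*sin(2*y)/2 - cos(3*y)/3


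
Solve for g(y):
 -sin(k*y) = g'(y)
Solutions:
 g(y) = C1 + cos(k*y)/k


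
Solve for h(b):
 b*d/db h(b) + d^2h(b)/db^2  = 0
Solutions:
 h(b) = C1 + C2*erf(sqrt(2)*b/2)


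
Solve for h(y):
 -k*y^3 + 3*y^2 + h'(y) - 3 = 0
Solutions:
 h(y) = C1 + k*y^4/4 - y^3 + 3*y


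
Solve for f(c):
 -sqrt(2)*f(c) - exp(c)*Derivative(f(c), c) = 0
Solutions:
 f(c) = C1*exp(sqrt(2)*exp(-c))


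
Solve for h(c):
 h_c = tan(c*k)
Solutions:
 h(c) = C1 + Piecewise((-log(cos(c*k))/k, Ne(k, 0)), (0, True))


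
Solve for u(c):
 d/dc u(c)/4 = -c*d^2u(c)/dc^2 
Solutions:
 u(c) = C1 + C2*c^(3/4)


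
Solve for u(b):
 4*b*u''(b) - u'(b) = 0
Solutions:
 u(b) = C1 + C2*b^(5/4)


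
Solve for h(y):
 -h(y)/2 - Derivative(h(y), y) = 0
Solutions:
 h(y) = C1*exp(-y/2)


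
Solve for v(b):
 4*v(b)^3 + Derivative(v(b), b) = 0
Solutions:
 v(b) = -sqrt(2)*sqrt(-1/(C1 - 4*b))/2
 v(b) = sqrt(2)*sqrt(-1/(C1 - 4*b))/2


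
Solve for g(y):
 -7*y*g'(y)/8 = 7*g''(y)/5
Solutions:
 g(y) = C1 + C2*erf(sqrt(5)*y/4)


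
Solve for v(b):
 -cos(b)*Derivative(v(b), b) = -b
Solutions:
 v(b) = C1 + Integral(b/cos(b), b)


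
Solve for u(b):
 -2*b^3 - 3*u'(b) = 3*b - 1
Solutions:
 u(b) = C1 - b^4/6 - b^2/2 + b/3


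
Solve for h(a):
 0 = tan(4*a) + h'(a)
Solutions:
 h(a) = C1 + log(cos(4*a))/4


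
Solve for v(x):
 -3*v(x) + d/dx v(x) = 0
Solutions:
 v(x) = C1*exp(3*x)


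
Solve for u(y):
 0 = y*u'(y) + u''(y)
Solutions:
 u(y) = C1 + C2*erf(sqrt(2)*y/2)


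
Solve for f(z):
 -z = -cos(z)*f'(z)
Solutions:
 f(z) = C1 + Integral(z/cos(z), z)


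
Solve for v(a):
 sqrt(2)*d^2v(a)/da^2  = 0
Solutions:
 v(a) = C1 + C2*a


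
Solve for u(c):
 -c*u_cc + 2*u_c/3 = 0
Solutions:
 u(c) = C1 + C2*c^(5/3)


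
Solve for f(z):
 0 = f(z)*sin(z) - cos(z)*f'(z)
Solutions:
 f(z) = C1/cos(z)


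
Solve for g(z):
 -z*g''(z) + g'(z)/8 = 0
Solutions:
 g(z) = C1 + C2*z^(9/8)


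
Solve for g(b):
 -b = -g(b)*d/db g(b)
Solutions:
 g(b) = -sqrt(C1 + b^2)
 g(b) = sqrt(C1 + b^2)


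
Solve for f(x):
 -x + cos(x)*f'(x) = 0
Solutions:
 f(x) = C1 + Integral(x/cos(x), x)


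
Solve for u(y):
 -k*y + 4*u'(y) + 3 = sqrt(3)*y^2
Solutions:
 u(y) = C1 + k*y^2/8 + sqrt(3)*y^3/12 - 3*y/4


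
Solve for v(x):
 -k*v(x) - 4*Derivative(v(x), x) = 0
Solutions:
 v(x) = C1*exp(-k*x/4)


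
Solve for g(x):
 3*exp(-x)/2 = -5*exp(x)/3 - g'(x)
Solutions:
 g(x) = C1 - 5*exp(x)/3 + 3*exp(-x)/2


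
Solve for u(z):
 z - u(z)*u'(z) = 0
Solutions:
 u(z) = -sqrt(C1 + z^2)
 u(z) = sqrt(C1 + z^2)


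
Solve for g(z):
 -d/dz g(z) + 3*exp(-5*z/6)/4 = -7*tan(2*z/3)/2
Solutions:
 g(z) = C1 + 21*log(tan(2*z/3)^2 + 1)/8 - 9*exp(-5*z/6)/10


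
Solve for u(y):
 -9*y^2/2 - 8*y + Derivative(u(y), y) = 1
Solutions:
 u(y) = C1 + 3*y^3/2 + 4*y^2 + y


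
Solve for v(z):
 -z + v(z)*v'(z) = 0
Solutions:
 v(z) = -sqrt(C1 + z^2)
 v(z) = sqrt(C1 + z^2)


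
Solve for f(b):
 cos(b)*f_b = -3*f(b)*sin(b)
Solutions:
 f(b) = C1*cos(b)^3


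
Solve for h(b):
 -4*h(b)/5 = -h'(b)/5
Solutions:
 h(b) = C1*exp(4*b)


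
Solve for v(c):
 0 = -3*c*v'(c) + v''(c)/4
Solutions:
 v(c) = C1 + C2*erfi(sqrt(6)*c)


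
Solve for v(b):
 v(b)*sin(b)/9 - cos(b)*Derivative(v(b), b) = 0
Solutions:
 v(b) = C1/cos(b)^(1/9)


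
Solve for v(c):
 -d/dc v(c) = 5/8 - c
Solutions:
 v(c) = C1 + c^2/2 - 5*c/8


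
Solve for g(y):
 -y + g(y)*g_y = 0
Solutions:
 g(y) = -sqrt(C1 + y^2)
 g(y) = sqrt(C1 + y^2)


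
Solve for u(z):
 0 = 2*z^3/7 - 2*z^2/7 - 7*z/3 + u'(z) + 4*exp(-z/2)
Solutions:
 u(z) = C1 - z^4/14 + 2*z^3/21 + 7*z^2/6 + 8*exp(-z/2)


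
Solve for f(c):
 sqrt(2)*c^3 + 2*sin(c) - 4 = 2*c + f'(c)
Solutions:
 f(c) = C1 + sqrt(2)*c^4/4 - c^2 - 4*c - 2*cos(c)


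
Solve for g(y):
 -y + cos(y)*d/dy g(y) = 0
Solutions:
 g(y) = C1 + Integral(y/cos(y), y)


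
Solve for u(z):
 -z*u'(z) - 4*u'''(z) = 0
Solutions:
 u(z) = C1 + Integral(C2*airyai(-2^(1/3)*z/2) + C3*airybi(-2^(1/3)*z/2), z)


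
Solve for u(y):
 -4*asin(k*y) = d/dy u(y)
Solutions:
 u(y) = C1 - 4*Piecewise((y*asin(k*y) + sqrt(-k^2*y^2 + 1)/k, Ne(k, 0)), (0, True))


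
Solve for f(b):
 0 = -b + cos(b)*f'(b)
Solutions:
 f(b) = C1 + Integral(b/cos(b), b)


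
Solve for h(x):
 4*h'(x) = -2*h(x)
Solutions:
 h(x) = C1*exp(-x/2)


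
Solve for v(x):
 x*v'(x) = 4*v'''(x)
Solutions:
 v(x) = C1 + Integral(C2*airyai(2^(1/3)*x/2) + C3*airybi(2^(1/3)*x/2), x)


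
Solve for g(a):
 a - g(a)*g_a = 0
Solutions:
 g(a) = -sqrt(C1 + a^2)
 g(a) = sqrt(C1 + a^2)


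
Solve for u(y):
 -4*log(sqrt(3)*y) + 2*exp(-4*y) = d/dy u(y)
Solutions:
 u(y) = C1 - 4*y*log(y) + 2*y*(2 - log(3)) - exp(-4*y)/2


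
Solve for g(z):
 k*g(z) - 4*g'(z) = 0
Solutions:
 g(z) = C1*exp(k*z/4)


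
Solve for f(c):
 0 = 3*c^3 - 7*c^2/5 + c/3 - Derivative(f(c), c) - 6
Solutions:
 f(c) = C1 + 3*c^4/4 - 7*c^3/15 + c^2/6 - 6*c


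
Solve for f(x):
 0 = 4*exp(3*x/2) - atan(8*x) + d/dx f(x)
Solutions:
 f(x) = C1 + x*atan(8*x) - 8*exp(3*x/2)/3 - log(64*x^2 + 1)/16


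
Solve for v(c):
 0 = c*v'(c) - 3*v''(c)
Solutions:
 v(c) = C1 + C2*erfi(sqrt(6)*c/6)


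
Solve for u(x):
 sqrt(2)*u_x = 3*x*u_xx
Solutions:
 u(x) = C1 + C2*x^(sqrt(2)/3 + 1)


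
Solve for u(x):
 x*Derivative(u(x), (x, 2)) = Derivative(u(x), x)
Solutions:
 u(x) = C1 + C2*x^2


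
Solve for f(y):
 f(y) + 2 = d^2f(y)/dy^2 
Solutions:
 f(y) = C1*exp(-y) + C2*exp(y) - 2


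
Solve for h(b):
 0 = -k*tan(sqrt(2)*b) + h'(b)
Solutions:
 h(b) = C1 - sqrt(2)*k*log(cos(sqrt(2)*b))/2


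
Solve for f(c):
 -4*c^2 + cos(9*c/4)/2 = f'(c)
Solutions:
 f(c) = C1 - 4*c^3/3 + 2*sin(9*c/4)/9


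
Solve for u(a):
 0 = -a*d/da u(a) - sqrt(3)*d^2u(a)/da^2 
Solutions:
 u(a) = C1 + C2*erf(sqrt(2)*3^(3/4)*a/6)


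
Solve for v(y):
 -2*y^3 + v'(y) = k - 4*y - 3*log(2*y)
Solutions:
 v(y) = C1 + k*y + y^4/2 - 2*y^2 - 3*y*log(y) - y*log(8) + 3*y


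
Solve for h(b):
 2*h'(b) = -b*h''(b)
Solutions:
 h(b) = C1 + C2/b


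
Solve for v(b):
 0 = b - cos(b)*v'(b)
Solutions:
 v(b) = C1 + Integral(b/cos(b), b)


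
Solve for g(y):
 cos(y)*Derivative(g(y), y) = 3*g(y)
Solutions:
 g(y) = C1*(sin(y) + 1)^(3/2)/(sin(y) - 1)^(3/2)


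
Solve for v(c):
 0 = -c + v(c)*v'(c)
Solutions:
 v(c) = -sqrt(C1 + c^2)
 v(c) = sqrt(C1 + c^2)


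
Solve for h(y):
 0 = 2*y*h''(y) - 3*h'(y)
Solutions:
 h(y) = C1 + C2*y^(5/2)


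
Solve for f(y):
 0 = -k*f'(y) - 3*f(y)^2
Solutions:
 f(y) = k/(C1*k + 3*y)


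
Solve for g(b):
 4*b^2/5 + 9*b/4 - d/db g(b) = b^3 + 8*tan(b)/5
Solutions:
 g(b) = C1 - b^4/4 + 4*b^3/15 + 9*b^2/8 + 8*log(cos(b))/5


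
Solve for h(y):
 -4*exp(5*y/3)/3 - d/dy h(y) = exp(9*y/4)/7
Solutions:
 h(y) = C1 - 4*exp(9*y/4)/63 - 4*exp(5*y/3)/5


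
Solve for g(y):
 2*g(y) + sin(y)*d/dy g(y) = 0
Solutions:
 g(y) = C1*(cos(y) + 1)/(cos(y) - 1)


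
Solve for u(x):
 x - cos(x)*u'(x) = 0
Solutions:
 u(x) = C1 + Integral(x/cos(x), x)


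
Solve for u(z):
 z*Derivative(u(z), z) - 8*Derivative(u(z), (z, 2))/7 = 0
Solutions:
 u(z) = C1 + C2*erfi(sqrt(7)*z/4)


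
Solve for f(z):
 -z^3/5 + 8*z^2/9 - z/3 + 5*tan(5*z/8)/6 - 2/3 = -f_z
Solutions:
 f(z) = C1 + z^4/20 - 8*z^3/27 + z^2/6 + 2*z/3 + 4*log(cos(5*z/8))/3


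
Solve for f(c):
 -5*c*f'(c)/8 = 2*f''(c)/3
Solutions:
 f(c) = C1 + C2*erf(sqrt(30)*c/8)


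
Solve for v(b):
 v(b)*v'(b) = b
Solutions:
 v(b) = -sqrt(C1 + b^2)
 v(b) = sqrt(C1 + b^2)


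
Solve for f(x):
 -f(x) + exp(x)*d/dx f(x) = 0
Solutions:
 f(x) = C1*exp(-exp(-x))


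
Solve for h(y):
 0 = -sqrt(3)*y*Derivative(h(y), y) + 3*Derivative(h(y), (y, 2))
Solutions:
 h(y) = C1 + C2*erfi(sqrt(2)*3^(3/4)*y/6)


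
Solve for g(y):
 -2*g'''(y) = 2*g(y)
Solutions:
 g(y) = C3*exp(-y) + (C1*sin(sqrt(3)*y/2) + C2*cos(sqrt(3)*y/2))*exp(y/2)


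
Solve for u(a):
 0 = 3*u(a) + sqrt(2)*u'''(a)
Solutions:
 u(a) = C3*exp(-2^(5/6)*3^(1/3)*a/2) + (C1*sin(6^(5/6)*a/4) + C2*cos(6^(5/6)*a/4))*exp(2^(5/6)*3^(1/3)*a/4)


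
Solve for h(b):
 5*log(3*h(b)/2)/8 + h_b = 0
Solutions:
 -8*Integral(1/(-log(_y) - log(3) + log(2)), (_y, h(b)))/5 = C1 - b


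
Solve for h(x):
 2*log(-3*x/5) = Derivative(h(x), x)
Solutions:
 h(x) = C1 + 2*x*log(-x) + 2*x*(-log(5) - 1 + log(3))


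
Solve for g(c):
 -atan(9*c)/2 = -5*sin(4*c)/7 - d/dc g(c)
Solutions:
 g(c) = C1 + c*atan(9*c)/2 - log(81*c^2 + 1)/36 + 5*cos(4*c)/28


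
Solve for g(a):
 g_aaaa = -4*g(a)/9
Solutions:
 g(a) = (C1*sin(sqrt(3)*a/3) + C2*cos(sqrt(3)*a/3))*exp(-sqrt(3)*a/3) + (C3*sin(sqrt(3)*a/3) + C4*cos(sqrt(3)*a/3))*exp(sqrt(3)*a/3)


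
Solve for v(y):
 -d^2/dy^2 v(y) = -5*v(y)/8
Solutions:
 v(y) = C1*exp(-sqrt(10)*y/4) + C2*exp(sqrt(10)*y/4)


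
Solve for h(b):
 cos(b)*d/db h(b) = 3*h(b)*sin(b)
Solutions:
 h(b) = C1/cos(b)^3


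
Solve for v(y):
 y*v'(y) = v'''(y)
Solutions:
 v(y) = C1 + Integral(C2*airyai(y) + C3*airybi(y), y)


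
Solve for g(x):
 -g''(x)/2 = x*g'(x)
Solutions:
 g(x) = C1 + C2*erf(x)


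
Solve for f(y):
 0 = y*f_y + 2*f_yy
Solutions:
 f(y) = C1 + C2*erf(y/2)


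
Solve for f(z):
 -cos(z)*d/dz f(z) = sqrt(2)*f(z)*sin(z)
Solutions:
 f(z) = C1*cos(z)^(sqrt(2))


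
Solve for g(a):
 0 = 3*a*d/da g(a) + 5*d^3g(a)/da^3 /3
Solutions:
 g(a) = C1 + Integral(C2*airyai(-15^(2/3)*a/5) + C3*airybi(-15^(2/3)*a/5), a)


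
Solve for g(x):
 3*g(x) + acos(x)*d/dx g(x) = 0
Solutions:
 g(x) = C1*exp(-3*Integral(1/acos(x), x))


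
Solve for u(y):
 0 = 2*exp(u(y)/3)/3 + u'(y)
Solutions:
 u(y) = 3*log(1/(C1 + 2*y)) + 6*log(3)


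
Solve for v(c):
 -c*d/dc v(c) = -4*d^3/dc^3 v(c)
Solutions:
 v(c) = C1 + Integral(C2*airyai(2^(1/3)*c/2) + C3*airybi(2^(1/3)*c/2), c)


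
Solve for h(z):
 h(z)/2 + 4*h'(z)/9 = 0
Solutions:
 h(z) = C1*exp(-9*z/8)


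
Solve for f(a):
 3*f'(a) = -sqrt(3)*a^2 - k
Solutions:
 f(a) = C1 - sqrt(3)*a^3/9 - a*k/3


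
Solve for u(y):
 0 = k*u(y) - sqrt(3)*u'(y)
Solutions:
 u(y) = C1*exp(sqrt(3)*k*y/3)


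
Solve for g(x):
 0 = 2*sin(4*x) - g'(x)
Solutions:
 g(x) = C1 - cos(4*x)/2


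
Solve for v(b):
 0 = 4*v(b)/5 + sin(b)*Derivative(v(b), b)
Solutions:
 v(b) = C1*(cos(b) + 1)^(2/5)/(cos(b) - 1)^(2/5)


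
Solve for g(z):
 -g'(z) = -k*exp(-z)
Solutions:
 g(z) = C1 - k*exp(-z)


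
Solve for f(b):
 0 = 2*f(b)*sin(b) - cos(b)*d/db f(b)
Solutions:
 f(b) = C1/cos(b)^2


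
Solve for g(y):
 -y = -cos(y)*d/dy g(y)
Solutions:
 g(y) = C1 + Integral(y/cos(y), y)


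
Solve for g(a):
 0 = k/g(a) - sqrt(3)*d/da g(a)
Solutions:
 g(a) = -sqrt(C1 + 6*sqrt(3)*a*k)/3
 g(a) = sqrt(C1 + 6*sqrt(3)*a*k)/3


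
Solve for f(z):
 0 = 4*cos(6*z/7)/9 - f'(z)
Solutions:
 f(z) = C1 + 14*sin(6*z/7)/27


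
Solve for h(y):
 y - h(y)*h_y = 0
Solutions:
 h(y) = -sqrt(C1 + y^2)
 h(y) = sqrt(C1 + y^2)


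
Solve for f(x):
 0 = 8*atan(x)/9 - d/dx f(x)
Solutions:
 f(x) = C1 + 8*x*atan(x)/9 - 4*log(x^2 + 1)/9


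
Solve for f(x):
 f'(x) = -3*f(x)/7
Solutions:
 f(x) = C1*exp(-3*x/7)


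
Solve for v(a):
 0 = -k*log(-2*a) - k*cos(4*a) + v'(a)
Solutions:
 v(a) = C1 + k*(a*log(-a) - a + a*log(2) + sin(4*a)/4)


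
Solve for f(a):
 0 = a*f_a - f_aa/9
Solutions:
 f(a) = C1 + C2*erfi(3*sqrt(2)*a/2)


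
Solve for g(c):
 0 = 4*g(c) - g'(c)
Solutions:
 g(c) = C1*exp(4*c)


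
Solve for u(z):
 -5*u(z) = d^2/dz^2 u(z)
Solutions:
 u(z) = C1*sin(sqrt(5)*z) + C2*cos(sqrt(5)*z)


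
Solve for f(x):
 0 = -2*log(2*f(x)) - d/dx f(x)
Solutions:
 Integral(1/(log(_y) + log(2)), (_y, f(x)))/2 = C1 - x


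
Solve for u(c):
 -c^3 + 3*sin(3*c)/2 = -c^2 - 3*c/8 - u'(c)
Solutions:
 u(c) = C1 + c^4/4 - c^3/3 - 3*c^2/16 + cos(3*c)/2


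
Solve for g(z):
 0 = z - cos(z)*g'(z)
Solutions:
 g(z) = C1 + Integral(z/cos(z), z)


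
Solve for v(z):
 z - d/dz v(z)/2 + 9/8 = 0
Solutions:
 v(z) = C1 + z^2 + 9*z/4


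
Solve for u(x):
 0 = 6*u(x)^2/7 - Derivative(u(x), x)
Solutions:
 u(x) = -7/(C1 + 6*x)


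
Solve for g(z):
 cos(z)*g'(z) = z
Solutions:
 g(z) = C1 + Integral(z/cos(z), z)


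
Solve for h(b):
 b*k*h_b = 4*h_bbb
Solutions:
 h(b) = C1 + Integral(C2*airyai(2^(1/3)*b*k^(1/3)/2) + C3*airybi(2^(1/3)*b*k^(1/3)/2), b)


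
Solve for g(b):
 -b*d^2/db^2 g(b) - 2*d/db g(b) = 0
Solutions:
 g(b) = C1 + C2/b


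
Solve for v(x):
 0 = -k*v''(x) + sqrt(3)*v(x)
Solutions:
 v(x) = C1*exp(-3^(1/4)*x*sqrt(1/k)) + C2*exp(3^(1/4)*x*sqrt(1/k))


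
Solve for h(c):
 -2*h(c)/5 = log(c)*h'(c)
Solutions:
 h(c) = C1*exp(-2*li(c)/5)


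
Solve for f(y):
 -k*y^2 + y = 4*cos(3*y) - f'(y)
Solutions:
 f(y) = C1 + k*y^3/3 - y^2/2 + 4*sin(3*y)/3


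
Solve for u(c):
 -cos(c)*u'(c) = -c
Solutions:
 u(c) = C1 + Integral(c/cos(c), c)


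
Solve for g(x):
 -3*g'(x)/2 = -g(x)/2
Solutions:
 g(x) = C1*exp(x/3)


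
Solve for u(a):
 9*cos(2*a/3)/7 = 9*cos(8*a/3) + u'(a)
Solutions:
 u(a) = C1 + 27*sin(2*a/3)/14 - 27*sin(8*a/3)/8


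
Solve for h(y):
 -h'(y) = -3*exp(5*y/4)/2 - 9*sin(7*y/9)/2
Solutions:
 h(y) = C1 + 6*exp(5*y/4)/5 - 81*cos(7*y/9)/14


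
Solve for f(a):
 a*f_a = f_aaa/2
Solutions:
 f(a) = C1 + Integral(C2*airyai(2^(1/3)*a) + C3*airybi(2^(1/3)*a), a)


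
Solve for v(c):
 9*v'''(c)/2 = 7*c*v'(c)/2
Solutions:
 v(c) = C1 + Integral(C2*airyai(21^(1/3)*c/3) + C3*airybi(21^(1/3)*c/3), c)


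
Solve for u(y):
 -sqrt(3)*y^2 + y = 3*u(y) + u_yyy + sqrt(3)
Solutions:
 u(y) = C3*exp(-3^(1/3)*y) - sqrt(3)*y^2/3 + y/3 + (C1*sin(3^(5/6)*y/2) + C2*cos(3^(5/6)*y/2))*exp(3^(1/3)*y/2) - sqrt(3)/3


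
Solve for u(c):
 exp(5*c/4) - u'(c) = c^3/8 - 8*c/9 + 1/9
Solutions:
 u(c) = C1 - c^4/32 + 4*c^2/9 - c/9 + 4*exp(5*c/4)/5


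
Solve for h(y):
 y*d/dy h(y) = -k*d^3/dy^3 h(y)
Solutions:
 h(y) = C1 + Integral(C2*airyai(y*(-1/k)^(1/3)) + C3*airybi(y*(-1/k)^(1/3)), y)


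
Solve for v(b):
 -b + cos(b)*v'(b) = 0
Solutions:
 v(b) = C1 + Integral(b/cos(b), b)


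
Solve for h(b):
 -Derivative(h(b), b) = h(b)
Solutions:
 h(b) = C1*exp(-b)


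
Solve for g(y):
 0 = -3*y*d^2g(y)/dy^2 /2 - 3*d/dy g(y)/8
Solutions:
 g(y) = C1 + C2*y^(3/4)


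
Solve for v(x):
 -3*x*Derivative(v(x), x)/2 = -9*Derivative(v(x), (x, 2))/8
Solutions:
 v(x) = C1 + C2*erfi(sqrt(6)*x/3)


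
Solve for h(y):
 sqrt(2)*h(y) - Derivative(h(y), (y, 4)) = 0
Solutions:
 h(y) = C1*exp(-2^(1/8)*y) + C2*exp(2^(1/8)*y) + C3*sin(2^(1/8)*y) + C4*cos(2^(1/8)*y)


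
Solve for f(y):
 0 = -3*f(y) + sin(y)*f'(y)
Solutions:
 f(y) = C1*(cos(y) - 1)^(3/2)/(cos(y) + 1)^(3/2)


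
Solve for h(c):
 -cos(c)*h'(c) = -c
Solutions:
 h(c) = C1 + Integral(c/cos(c), c)


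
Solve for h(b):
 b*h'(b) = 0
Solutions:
 h(b) = C1


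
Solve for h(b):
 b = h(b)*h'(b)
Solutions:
 h(b) = -sqrt(C1 + b^2)
 h(b) = sqrt(C1 + b^2)


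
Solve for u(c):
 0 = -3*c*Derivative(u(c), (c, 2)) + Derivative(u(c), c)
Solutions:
 u(c) = C1 + C2*c^(4/3)


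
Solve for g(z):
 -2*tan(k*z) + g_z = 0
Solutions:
 g(z) = C1 + 2*Piecewise((-log(cos(k*z))/k, Ne(k, 0)), (0, True))


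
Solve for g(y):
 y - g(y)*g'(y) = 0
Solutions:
 g(y) = -sqrt(C1 + y^2)
 g(y) = sqrt(C1 + y^2)


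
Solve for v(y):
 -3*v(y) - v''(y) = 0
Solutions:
 v(y) = C1*sin(sqrt(3)*y) + C2*cos(sqrt(3)*y)


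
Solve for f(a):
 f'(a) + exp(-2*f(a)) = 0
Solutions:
 f(a) = log(-sqrt(C1 - 2*a))
 f(a) = log(C1 - 2*a)/2


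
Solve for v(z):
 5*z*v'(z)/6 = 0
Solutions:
 v(z) = C1


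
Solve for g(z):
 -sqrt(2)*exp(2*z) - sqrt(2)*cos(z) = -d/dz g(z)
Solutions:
 g(z) = C1 + sqrt(2)*exp(2*z)/2 + sqrt(2)*sin(z)
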